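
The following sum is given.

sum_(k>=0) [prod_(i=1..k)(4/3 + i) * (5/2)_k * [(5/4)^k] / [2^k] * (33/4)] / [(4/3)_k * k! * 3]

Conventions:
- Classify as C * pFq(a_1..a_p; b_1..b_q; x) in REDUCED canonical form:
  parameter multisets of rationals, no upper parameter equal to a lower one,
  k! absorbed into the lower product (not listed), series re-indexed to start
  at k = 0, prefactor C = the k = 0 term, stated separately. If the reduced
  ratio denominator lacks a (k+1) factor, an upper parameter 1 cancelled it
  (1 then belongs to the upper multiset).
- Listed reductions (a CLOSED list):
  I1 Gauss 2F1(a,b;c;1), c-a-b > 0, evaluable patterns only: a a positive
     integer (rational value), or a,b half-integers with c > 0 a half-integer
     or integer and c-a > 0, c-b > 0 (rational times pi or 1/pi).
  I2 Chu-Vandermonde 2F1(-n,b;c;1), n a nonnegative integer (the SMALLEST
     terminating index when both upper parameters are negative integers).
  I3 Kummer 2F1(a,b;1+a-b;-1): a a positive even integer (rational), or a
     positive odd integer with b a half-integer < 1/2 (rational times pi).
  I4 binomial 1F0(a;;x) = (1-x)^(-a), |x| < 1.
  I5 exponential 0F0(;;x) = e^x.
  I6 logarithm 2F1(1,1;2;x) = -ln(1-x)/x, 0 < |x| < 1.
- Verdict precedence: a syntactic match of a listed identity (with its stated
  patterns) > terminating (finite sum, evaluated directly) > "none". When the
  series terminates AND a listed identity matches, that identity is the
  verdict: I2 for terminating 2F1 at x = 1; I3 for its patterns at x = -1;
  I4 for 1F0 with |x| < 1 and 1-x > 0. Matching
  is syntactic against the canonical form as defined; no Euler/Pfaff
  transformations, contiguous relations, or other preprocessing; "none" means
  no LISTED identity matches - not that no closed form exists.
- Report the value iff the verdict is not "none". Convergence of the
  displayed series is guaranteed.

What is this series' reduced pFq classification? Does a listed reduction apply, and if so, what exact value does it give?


At argument 5/8: a 2F1 with upper {7/3, 5/2}, lower {4/3}, scaled by C = 11/4. Verdict: no listed reduction: x = 5/8 and upper {7/3, 5/2} fail every I1-I6 pattern.

First insight: x = (5/8) and the two k-th powers (prefactor 11/4) combine into one argument.
Term ratio: r(k) = (5/8) * (k+7/3) (k+5/2) / [(k+4/3) (k+1)] ; factor over Q: parameters, x = (5/8), and C = 11/4.


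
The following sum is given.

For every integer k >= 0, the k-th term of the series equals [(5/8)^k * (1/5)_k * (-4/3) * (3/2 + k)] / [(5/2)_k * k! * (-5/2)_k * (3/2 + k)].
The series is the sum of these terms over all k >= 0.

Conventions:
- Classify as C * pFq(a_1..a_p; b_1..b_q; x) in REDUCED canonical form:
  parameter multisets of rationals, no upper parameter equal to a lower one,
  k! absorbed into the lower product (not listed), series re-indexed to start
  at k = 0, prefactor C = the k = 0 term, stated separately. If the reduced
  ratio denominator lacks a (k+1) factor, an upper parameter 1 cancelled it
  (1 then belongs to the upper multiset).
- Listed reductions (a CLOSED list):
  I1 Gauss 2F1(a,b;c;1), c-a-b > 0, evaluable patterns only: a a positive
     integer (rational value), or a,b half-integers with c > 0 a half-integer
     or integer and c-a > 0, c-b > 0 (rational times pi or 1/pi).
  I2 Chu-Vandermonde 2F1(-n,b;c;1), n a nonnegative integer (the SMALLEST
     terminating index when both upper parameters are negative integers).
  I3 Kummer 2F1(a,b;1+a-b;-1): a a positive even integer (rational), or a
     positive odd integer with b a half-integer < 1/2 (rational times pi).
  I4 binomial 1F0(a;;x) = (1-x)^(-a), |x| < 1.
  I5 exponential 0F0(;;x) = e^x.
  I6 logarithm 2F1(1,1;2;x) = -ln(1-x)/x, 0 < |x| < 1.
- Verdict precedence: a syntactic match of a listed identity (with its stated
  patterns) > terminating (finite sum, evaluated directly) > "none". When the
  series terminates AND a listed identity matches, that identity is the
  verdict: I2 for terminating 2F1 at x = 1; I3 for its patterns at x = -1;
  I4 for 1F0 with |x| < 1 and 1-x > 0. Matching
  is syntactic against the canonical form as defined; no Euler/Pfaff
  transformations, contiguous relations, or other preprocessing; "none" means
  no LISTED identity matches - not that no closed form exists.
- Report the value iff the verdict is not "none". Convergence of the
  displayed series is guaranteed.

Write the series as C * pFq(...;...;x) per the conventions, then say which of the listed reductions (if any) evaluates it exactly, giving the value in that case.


First insight: with t_0 = -4/3, striking the common factor k + 3/2 reduces the term (prefactor -4/3).
Step ratio: r(k) = (5/8) * (k+1/5) / [(k-5/2) (k+5/2) (k+1)] - poly over poly, x = (5/8) from leading terms; C = -4/3 at k = 0.

Canonical form: C = -4/3 times 1F2 with upper {1/5}, lower {-5/2, 5/2}, x = 5/8. Verdict: none here - no I1-I6 shape fits x = 5/8 with lower {-5/2, 5/2}.


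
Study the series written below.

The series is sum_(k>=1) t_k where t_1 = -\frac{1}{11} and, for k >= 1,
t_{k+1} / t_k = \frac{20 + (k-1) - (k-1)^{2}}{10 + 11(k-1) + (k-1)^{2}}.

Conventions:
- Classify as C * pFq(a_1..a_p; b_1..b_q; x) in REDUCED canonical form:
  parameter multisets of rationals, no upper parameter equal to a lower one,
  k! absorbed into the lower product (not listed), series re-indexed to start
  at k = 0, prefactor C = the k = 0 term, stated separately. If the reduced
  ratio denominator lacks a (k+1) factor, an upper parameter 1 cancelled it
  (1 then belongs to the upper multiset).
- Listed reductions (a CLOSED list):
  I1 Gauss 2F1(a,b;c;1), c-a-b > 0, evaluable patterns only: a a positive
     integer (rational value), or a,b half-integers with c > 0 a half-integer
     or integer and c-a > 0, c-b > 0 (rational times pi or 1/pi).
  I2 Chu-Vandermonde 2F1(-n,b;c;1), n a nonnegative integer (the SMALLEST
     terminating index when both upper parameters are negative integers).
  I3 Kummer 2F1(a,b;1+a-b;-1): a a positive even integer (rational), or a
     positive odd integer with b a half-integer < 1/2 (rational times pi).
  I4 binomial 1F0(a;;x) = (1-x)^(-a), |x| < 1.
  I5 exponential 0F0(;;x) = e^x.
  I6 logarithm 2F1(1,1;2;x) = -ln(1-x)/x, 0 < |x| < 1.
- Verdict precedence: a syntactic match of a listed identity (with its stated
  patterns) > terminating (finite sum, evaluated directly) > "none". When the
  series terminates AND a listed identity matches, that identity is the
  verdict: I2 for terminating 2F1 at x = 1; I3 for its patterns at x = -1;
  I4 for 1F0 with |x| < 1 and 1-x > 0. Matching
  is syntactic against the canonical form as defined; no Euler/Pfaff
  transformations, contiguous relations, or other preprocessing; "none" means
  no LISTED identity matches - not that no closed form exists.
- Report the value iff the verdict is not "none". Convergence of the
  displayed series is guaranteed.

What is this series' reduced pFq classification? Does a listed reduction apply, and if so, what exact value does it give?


The series (x = -1) is 2F1: upper {-5, 4}, lower {10}, prefactor -\frac{1}{11}. Verdict: this is Kummer (I3) (x = -1; c = 10 equals 1+a-b for upper {-5, 4}: listed pattern). Exact value: -\frac{6}{11}.

The tell: t_0 being -\frac{1}{11}, roots of the ratio polynomials (C = -1/11) are the negated parameters.
Adjacent-term ratio: r(k) = -1 * (k-5) (k+4) / [(k+10) (k+1)] - poly over poly, x = -1 from leading terms; C = -\frac{1}{11} at k = 0.


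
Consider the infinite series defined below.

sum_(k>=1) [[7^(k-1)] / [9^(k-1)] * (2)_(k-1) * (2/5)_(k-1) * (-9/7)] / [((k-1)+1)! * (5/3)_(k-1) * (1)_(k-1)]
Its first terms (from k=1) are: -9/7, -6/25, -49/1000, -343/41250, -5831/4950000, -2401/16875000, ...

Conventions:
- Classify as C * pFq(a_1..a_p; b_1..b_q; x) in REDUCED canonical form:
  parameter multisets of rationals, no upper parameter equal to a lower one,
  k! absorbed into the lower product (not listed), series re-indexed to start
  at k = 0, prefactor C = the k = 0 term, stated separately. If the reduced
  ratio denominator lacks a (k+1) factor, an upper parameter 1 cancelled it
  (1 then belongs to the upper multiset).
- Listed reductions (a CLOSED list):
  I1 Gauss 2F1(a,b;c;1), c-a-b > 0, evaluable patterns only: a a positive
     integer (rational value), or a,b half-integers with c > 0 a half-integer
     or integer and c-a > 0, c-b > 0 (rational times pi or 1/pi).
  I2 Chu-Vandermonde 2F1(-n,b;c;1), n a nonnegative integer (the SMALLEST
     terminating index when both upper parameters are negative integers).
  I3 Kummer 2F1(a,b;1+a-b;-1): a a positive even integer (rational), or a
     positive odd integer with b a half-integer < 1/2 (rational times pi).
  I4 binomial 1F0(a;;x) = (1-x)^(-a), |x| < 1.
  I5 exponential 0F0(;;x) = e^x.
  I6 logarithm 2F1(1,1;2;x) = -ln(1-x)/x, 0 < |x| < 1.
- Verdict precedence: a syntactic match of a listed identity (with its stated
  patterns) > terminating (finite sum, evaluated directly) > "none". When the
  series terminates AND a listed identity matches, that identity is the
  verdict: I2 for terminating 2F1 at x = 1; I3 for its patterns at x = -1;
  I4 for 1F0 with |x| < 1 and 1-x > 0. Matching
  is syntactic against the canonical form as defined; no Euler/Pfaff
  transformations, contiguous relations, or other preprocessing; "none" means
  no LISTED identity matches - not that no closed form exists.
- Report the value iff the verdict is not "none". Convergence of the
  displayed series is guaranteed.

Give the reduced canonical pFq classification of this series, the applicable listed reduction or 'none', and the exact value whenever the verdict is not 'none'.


Canonical form: C = -9/7 times 1F1 with upper {2/5}, lower {5/3}, x = 7/9. Verdict: none (x = 7/9): each listed identity misses the multisets {2/5} ; {5/3}.

Key step: t_0 being -9/7, the denominator's factorial ratio (C = -9/7, x = 7/9) is a lower Pochhammer.
Step ratio: r(k) = (7/9) * (k+2/5) / [(k+5/3) (k+1)] - rational; roots negated = parameters, x = (7/9), C = -9/7.


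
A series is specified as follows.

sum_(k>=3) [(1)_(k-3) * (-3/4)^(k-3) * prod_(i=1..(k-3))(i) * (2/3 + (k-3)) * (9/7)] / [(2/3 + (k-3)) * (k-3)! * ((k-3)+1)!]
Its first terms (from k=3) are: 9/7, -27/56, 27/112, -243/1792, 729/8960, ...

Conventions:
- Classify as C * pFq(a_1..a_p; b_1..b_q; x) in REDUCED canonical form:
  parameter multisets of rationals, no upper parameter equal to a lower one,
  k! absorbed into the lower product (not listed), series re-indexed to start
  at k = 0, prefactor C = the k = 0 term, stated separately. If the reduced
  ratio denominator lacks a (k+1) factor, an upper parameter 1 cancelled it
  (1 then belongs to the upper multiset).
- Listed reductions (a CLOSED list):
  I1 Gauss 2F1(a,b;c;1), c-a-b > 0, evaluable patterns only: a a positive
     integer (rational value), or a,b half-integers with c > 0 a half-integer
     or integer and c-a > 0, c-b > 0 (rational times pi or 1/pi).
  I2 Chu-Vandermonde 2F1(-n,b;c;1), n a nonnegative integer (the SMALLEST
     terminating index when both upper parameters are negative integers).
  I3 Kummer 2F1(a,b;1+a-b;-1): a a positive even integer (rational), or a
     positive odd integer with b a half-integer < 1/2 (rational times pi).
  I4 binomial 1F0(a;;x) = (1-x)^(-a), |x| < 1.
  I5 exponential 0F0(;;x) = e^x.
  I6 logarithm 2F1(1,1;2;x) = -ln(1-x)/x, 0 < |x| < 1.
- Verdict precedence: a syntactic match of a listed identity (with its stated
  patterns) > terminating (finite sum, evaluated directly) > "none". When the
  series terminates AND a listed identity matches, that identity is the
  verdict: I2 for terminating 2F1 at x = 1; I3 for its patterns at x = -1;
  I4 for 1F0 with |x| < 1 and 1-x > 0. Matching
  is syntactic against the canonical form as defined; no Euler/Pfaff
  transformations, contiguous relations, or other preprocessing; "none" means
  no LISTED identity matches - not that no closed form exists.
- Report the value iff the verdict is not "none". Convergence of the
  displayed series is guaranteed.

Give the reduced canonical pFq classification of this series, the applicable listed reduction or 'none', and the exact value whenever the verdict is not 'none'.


Canonical form: C = 9/7 times 2F1 with upper {1, 1}, lower {2}, x = -3/4. Verdict at x = -3/4: logarithm (I6) matches (the logarithm: parameters (1,1;2), x = -3/4). Exact value: (12/7) * ln(7/4).

The tell: from the first term 9/7: the factor k + 2/3 cancels (top and bottom), leaving prefactor 9/7.
Consecutive-term ratio: r(k) = (-3/4) * (k+1) (k+1) / [(k+2) (k+1)] ; factor over Q: parameters, x = (-3/4), and C = 9/7.


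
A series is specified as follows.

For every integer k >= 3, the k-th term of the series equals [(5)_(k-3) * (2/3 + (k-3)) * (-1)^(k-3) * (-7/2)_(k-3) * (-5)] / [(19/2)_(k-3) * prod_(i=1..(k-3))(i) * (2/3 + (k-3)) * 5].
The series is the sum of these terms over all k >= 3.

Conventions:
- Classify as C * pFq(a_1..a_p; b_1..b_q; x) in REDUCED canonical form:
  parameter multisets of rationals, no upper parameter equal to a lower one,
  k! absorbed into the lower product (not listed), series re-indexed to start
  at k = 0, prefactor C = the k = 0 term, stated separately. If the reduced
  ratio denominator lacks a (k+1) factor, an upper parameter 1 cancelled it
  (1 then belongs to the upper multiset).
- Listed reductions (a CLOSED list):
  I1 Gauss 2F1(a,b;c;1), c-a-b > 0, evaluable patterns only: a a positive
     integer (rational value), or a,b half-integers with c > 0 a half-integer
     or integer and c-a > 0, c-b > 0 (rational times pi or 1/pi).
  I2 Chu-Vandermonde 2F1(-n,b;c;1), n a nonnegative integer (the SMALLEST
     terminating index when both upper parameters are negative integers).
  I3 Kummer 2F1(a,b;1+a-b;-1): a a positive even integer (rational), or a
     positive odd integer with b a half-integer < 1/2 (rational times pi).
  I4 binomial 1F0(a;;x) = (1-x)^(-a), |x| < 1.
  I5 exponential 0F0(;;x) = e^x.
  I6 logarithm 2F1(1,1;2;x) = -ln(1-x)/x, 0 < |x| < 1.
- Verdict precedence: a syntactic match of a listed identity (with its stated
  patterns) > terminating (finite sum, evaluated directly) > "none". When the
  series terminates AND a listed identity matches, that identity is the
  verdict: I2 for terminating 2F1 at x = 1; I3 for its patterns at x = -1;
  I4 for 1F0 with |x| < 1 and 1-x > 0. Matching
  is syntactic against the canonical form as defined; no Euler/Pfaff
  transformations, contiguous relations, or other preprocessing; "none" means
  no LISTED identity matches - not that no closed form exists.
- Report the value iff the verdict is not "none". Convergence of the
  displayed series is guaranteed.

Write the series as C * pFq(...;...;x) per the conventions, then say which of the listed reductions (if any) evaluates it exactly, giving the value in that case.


Structural cue: t_0 being -1, striking the common factor k + 2/3 reduces the term (C = -1).
Adjacent-term ratio: r(k) = (-1) * (k-7/2) (k+5) / [(k+19/2) (k+1)] - rational in k, leading ratio (-1); with t_0 = -1, classification follows.

This is -1 * 2F1(-7/2, 5; 19/2; -1) in reduced canonical form. Verdict: Kummer's theorem (I3) fires (x = -1; c = 19/2 equals 1+a-b for upper {-7/2, 5}: listed pattern). Exact value: (-765765/524288) * pi.


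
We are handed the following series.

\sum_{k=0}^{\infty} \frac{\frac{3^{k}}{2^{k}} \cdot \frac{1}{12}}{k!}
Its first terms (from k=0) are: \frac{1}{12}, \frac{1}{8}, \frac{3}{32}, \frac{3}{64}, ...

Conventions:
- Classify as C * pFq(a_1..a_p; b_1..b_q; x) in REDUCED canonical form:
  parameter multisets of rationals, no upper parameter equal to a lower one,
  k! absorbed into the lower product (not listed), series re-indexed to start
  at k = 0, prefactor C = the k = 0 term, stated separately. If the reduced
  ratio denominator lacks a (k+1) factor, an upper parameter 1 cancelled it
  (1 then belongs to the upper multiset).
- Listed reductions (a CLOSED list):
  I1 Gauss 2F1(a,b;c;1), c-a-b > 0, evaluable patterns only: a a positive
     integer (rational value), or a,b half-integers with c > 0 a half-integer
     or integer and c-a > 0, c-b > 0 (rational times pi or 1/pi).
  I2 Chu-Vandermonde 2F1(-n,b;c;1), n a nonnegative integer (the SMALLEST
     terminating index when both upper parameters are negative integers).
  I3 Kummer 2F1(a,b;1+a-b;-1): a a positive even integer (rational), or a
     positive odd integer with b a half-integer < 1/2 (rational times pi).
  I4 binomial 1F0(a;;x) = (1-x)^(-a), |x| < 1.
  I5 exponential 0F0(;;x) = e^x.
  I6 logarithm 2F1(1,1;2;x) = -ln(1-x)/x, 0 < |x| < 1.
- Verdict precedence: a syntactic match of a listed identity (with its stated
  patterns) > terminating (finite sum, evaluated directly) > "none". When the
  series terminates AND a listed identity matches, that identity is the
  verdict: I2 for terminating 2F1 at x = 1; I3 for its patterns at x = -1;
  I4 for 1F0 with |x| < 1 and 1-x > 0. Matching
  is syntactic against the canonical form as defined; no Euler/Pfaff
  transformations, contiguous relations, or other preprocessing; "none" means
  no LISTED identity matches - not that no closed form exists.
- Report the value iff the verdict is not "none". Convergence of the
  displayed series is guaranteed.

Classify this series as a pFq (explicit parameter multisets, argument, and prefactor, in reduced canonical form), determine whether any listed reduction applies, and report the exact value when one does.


Prefactor \frac{1}{12}, argument \frac{3}{2}: 0F0 with upper {-} over lower {-}. Verdict: this is the I5 exponential reduction (the 0F0 exponential series at x = \frac{3}{2}). Value: \frac{1}{12} \cdot e^{\frac{3}{2}}.

Structural cue: t_0 being \frac{1}{12}, the two k-th powers (C = 1/12, x = 3/2) combine into one argument.
Step ratio: r(k) = \frac{3}{2} * 1 / [(k+1)] ; factor over Q: parameters, x = \frac{3}{2}, and C = \frac{1}{12}.


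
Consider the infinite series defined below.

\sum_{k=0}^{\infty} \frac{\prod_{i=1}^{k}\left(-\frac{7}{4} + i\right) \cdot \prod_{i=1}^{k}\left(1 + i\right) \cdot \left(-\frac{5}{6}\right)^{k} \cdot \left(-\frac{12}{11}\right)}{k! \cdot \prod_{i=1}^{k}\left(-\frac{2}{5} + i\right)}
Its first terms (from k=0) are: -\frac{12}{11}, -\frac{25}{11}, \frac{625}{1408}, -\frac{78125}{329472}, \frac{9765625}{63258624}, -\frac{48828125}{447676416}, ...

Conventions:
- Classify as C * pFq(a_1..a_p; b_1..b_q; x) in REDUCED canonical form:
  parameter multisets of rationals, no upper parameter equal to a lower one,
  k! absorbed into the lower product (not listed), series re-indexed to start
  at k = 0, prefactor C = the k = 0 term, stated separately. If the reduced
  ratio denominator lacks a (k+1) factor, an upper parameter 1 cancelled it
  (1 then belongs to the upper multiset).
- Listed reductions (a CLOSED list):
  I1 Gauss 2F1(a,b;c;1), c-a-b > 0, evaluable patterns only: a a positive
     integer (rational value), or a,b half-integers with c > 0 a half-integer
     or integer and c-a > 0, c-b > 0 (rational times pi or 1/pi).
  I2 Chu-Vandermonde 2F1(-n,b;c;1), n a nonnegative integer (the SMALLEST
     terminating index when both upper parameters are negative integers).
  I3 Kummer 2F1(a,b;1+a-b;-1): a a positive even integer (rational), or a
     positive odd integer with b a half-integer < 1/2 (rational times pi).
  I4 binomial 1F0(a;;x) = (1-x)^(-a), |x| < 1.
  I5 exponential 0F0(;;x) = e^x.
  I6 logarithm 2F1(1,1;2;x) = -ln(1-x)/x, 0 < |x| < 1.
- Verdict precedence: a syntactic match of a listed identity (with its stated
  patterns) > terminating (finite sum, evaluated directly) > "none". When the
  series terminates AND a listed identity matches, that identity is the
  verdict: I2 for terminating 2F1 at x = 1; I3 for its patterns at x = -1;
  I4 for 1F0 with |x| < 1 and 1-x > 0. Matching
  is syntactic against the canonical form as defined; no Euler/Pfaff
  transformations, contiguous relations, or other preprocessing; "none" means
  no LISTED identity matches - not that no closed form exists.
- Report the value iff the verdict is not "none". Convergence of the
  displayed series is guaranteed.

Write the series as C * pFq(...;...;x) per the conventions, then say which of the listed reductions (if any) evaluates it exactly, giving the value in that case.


At argument -\frac{5}{6}: a 2F1 with upper {-\frac{3}{4}, 2}, lower {\frac{3}{5}}, scaled by C = -\frac{12}{11}. Verdict: none here - no I1-I6 shape fits x = -\frac{5}{6} with lower {\frac{3}{5}}.

Key observation: x = -\frac{5}{6} and the running product (prefactor -12/11) telescopes to a rising factorial.
Ratio: r(k) = -\frac{5}{6} * (k-\frac{3}{4}) (k+2) / [(k+\frac{3}{5}) (k+1)] - rational; roots negated = parameters, x = -\frac{5}{6}, C = -\frac{12}{11}.


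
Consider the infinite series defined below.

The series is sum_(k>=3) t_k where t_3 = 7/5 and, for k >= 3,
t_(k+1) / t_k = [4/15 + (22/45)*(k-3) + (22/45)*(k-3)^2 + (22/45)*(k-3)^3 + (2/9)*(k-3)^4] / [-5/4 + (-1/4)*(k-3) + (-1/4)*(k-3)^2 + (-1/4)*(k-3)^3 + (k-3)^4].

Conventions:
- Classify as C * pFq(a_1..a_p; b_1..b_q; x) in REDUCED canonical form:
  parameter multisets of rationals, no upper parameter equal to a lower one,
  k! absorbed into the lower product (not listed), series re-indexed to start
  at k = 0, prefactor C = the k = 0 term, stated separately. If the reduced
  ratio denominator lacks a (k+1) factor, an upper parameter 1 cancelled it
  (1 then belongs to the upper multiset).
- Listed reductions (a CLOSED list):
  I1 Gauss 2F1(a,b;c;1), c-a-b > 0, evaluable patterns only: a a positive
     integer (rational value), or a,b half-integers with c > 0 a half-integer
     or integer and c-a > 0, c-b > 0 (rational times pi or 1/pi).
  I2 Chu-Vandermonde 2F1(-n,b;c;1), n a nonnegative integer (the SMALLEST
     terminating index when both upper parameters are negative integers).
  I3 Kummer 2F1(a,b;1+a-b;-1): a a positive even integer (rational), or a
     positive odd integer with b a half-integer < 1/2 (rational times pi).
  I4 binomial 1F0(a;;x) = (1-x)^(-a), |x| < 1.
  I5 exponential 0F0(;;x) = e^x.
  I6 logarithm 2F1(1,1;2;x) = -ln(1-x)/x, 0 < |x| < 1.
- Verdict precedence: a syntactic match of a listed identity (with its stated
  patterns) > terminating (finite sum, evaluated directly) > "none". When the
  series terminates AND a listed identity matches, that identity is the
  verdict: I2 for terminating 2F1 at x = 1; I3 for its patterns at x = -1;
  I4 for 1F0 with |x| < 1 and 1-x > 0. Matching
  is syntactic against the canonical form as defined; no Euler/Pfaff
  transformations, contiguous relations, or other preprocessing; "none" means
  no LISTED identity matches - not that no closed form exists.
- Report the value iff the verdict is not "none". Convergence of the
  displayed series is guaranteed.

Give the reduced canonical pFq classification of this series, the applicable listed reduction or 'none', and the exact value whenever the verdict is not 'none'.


Key step: with t_0 = 7/5, factor the ratio over Q (C = 7/5, x = 2/9): negated roots = parameters.
Term ratio: r(k) = (2/9) * (k+1) (k+6/5) / [(k-5/4) (k+1)] - poly over poly, x = (2/9) from leading terms; C = 7/5 at k = 0.

This is 7/5 * 2F1(1, 6/5; -5/4; 2/9) in reduced canonical form. Verdict: none. No listed pattern accepts 2F1(1, 6/5; -5/4; 2/9).


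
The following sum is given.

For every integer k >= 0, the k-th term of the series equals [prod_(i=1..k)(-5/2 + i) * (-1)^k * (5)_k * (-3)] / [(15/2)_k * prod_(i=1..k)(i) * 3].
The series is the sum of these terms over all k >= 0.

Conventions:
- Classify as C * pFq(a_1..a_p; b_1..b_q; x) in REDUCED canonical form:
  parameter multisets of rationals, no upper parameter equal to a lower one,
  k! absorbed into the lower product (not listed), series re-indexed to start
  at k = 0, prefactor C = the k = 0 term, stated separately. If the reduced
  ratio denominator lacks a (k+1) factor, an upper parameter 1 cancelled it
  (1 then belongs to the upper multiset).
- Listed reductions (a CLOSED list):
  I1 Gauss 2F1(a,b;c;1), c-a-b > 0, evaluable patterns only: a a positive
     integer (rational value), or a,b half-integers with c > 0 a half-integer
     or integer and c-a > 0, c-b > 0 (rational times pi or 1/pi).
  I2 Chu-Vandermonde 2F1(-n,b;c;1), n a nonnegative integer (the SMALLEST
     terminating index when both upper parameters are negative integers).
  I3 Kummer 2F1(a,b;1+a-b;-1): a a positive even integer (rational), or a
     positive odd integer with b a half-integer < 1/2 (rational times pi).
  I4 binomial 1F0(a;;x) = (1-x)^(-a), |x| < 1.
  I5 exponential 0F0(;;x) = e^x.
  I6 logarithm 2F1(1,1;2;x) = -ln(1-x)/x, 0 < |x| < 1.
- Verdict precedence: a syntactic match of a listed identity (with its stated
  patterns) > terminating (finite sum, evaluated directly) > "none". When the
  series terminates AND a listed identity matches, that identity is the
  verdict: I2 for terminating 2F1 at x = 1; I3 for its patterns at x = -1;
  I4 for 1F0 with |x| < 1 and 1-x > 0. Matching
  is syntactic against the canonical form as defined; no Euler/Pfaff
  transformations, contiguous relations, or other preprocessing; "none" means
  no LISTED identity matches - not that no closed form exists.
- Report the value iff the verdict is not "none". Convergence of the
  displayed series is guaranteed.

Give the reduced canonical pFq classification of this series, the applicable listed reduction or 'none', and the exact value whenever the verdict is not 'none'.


The series (x = -1) is 2F1: upper {-3/2, 5}, lower {15/2}, prefactor -1. Verdict: Kummer (I3) applies (x = -1; c = 15/2 equals 1+a-b for upper {-3/2, 5}: listed pattern). Sum: (-45045/65536) * pi.

The tell: t_0 = -1 here, and the running product (C = -1, x = -1) telescopes to a rising factorial.
Ratio: r(k) = (-1) * (k-3/2) (k+5) / [(k+15/2) (k+1)] - rational; roots negated = parameters, x = (-1), C = -1.


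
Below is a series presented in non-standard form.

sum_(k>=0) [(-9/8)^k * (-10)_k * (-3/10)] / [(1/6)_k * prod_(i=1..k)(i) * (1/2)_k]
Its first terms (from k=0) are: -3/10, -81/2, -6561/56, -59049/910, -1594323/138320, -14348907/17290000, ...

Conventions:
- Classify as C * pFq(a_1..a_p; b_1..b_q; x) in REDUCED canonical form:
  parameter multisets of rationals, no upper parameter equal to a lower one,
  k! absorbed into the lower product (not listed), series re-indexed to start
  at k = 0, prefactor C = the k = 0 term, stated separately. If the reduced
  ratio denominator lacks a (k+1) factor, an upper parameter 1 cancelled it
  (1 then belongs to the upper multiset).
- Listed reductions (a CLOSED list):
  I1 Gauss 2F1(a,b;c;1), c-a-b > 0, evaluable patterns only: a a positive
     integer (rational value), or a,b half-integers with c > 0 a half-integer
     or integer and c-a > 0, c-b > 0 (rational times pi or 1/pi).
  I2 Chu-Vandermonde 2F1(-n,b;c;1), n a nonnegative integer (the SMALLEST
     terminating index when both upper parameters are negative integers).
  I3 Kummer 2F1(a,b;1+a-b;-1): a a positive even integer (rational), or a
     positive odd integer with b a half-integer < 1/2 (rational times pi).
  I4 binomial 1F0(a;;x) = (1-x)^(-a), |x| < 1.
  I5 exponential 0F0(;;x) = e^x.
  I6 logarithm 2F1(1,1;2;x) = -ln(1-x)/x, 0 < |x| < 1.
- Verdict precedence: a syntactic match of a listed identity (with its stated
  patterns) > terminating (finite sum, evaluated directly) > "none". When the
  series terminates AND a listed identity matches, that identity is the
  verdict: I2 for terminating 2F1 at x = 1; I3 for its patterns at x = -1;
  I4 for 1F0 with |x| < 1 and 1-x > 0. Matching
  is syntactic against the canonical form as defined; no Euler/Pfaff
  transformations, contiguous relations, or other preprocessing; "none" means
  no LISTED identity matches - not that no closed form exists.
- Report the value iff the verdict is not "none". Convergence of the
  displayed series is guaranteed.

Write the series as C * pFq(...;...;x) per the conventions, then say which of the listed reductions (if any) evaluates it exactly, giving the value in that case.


Canonical form: C = -3/10 times 1F2 with upper {-10}, lower {1/6, 1/2}, x = -9/8. Verdict: terminating - upper -10 stops the sum at k = 10; the 11 terms are added exactly. Sum: -6580410364217235405701211/27973917432869408000000.

Key step: t_0 being -3/10, the product of the first k integers (C = -3/10, x = -9/8) is k!.
Term ratio: r(k) = (-9/8) * (k-10) / [(k+1/6) (k+1/2) (k+1)] - rational in k, leading ratio (-9/8); with t_0 = -3/10, classification follows.


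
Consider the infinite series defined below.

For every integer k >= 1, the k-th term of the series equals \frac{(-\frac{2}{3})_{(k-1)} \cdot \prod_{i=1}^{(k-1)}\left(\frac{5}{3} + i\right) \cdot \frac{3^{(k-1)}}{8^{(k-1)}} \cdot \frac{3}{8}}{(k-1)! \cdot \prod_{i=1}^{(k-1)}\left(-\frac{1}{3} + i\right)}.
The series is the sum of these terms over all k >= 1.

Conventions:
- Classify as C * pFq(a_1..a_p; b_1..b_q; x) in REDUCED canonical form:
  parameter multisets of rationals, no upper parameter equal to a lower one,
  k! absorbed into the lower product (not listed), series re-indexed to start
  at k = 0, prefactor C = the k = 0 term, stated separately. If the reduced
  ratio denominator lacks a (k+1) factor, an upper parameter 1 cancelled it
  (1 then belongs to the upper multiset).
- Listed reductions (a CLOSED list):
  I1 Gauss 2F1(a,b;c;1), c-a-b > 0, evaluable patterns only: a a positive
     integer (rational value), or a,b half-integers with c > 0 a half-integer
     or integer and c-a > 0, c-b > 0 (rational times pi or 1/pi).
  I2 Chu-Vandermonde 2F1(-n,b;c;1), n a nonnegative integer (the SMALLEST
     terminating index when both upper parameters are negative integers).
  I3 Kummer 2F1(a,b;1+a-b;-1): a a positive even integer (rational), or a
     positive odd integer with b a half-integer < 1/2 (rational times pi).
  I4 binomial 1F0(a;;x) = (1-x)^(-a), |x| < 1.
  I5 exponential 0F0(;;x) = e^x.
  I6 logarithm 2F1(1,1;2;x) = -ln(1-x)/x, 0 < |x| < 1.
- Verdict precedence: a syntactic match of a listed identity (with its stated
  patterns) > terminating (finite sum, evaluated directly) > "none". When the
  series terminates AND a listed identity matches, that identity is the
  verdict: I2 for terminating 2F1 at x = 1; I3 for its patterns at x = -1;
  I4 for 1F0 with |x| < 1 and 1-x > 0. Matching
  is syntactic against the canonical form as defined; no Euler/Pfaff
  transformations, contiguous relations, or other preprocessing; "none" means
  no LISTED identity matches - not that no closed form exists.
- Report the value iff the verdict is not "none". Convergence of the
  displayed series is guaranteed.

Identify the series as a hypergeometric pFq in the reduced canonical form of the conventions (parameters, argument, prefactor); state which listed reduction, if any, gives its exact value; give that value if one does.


Canonical form: C = \frac{3}{8} times 2F1 with upper {-\frac{2}{3}, \frac{8}{3}}, lower {\frac{2}{3}}, x = \frac{3}{8}. Verdict: none. A 2F1 with upper {-\frac{2}{3}, \frac{8}{3}} fits none of I1-I6 at x = \frac{3}{8}; the sum runs forever.

Key observation: t_0 being \frac{3}{8}, the lower running product (C = 3/8, x = 3/8) is a rising factorial.
Term ratio: r(k) = \frac{3}{8} * (k-\frac{2}{3}) (k+\frac{8}{3}) / [(k+\frac{2}{3}) (k+1)] - poly over poly, x = \frac{3}{8} from leading terms; C = \frac{3}{8} at k = 0.


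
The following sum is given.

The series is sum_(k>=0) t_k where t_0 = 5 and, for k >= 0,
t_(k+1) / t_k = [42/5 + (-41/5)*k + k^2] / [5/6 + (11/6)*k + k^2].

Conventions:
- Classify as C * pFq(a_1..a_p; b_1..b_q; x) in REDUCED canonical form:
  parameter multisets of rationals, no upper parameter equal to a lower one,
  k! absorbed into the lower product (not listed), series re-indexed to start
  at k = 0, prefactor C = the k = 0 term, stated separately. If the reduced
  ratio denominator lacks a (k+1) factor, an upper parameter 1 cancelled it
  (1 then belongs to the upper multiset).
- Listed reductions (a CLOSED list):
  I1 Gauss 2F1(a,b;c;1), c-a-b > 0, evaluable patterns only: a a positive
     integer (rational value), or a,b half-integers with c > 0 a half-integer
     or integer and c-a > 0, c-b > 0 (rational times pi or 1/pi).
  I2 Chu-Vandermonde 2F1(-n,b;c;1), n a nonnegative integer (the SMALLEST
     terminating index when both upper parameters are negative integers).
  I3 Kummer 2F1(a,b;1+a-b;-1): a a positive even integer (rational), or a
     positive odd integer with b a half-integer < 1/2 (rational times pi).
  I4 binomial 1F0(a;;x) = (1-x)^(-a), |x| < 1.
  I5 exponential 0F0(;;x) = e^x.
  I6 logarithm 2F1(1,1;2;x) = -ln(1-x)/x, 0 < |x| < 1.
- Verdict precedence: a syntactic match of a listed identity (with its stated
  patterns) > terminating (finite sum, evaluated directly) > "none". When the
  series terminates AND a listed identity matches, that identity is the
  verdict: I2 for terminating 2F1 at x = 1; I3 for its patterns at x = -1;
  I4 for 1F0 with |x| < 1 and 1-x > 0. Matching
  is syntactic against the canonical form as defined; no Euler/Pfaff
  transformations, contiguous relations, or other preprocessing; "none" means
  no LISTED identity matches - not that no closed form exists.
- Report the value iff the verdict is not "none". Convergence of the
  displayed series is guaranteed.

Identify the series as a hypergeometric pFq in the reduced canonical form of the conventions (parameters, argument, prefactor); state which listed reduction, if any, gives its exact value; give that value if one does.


Prefactor 5, argument 1: 2F1 with upper {-7, -6/5} over lower {5/6}. Verdict at x = 1: the Chu-Vandermonde identity I2 matches (terminating 2F1 at x = 1 with n = 7, b = -6/5, c = 5/6). Value: 12123301124363/181601171875.

First insight: t_0 being 5, roots of the ratio polynomials (prefactor 5) are the negated parameters.
Step ratio: r(k) = 1 * (k-7) (k-6/5) / [(k+5/6) (k+1)] - rational in k. x = 1; t_0 = 5; negate the roots.


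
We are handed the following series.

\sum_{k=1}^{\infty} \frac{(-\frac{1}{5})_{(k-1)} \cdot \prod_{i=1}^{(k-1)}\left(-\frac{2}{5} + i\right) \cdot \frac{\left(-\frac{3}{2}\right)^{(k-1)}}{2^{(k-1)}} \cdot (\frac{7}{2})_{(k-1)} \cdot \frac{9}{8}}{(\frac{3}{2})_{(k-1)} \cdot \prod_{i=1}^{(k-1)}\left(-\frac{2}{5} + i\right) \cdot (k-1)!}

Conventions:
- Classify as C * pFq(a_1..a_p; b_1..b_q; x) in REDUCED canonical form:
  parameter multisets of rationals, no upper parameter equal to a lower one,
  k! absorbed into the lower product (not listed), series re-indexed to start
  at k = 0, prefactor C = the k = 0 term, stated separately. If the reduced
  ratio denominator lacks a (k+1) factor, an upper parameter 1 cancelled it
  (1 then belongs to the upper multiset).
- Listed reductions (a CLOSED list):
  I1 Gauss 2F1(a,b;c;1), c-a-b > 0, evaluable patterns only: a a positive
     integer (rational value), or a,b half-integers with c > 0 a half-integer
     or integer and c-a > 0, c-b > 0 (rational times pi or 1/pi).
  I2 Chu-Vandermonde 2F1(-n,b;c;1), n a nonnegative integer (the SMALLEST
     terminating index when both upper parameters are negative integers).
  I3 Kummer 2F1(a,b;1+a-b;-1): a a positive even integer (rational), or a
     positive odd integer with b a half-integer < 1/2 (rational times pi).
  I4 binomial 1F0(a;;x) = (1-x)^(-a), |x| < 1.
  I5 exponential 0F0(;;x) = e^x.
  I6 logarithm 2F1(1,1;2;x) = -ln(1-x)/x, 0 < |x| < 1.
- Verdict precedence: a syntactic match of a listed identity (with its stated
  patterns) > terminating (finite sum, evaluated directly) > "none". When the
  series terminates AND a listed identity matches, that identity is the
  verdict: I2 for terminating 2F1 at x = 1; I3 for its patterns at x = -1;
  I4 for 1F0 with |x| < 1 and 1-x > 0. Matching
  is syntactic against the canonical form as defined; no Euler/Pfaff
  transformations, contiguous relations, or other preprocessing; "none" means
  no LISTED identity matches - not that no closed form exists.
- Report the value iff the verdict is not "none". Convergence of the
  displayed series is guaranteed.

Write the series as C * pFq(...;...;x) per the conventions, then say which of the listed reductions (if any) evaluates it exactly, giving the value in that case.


At argument -\frac{3}{4}: a 2F1 with upper {-\frac{1}{5}, \frac{7}{2}}, lower {\frac{3}{2}}, scaled by C = \frac{9}{8}. Verdict: none (x = -\frac{3}{4}): each listed identity misses the multisets {-\frac{1}{5}, \frac{7}{2}} ; {\frac{3}{2}}.

Key step: t_0 = \frac{9}{8} here, and the two k-th powers (C = 9/8) combine into one argument.
Term ratio: r(k) = -\frac{3}{4} * (k-\frac{1}{5}) (k+\frac{7}{2}) / [(k+\frac{3}{2}) (k+1)] - poly over poly, x = -\frac{3}{4} from leading terms; C = \frac{9}{8} at k = 0.


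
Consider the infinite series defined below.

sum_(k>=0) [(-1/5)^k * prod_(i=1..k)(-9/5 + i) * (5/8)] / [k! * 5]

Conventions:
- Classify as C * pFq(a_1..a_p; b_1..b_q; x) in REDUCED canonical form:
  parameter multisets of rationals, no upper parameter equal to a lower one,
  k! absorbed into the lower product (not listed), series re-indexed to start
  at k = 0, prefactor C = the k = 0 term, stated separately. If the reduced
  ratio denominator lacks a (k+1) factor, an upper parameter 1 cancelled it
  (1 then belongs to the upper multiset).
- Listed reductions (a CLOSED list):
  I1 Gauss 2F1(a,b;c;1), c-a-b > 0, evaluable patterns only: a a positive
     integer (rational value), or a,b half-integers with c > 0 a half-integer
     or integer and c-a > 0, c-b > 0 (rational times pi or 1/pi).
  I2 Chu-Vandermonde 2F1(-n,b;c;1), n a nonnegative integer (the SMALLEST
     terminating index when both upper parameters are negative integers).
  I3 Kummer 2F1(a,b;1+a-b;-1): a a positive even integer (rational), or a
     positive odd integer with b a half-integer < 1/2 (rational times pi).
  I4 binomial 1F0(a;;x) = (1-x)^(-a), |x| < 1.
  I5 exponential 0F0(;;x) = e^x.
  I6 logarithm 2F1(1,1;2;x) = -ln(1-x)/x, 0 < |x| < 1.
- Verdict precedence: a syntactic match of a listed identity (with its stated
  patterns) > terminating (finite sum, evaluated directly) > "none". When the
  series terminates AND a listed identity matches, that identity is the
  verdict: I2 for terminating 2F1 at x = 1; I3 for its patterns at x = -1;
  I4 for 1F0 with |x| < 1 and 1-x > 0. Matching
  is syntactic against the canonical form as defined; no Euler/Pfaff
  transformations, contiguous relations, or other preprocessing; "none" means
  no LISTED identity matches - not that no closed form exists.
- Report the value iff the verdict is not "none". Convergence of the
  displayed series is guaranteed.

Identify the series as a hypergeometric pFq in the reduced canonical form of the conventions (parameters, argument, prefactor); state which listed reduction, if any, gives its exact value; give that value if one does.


Prefactor 1/8, argument -1/5: 1F0 with upper {-4/5} over lower {-}. Verdict (x = -1/5): the binomial series (I4) applies (the 1F0 binomial series: exponent 4/5, x = -1/5). Exact value: (1/8) * (6/5)^(4/5).

Structural cue: t_0 being 1/8, the running product (C = 1/8) telescopes to a rising factorial.
Term ratio: r(k) = (-1/5) * (k-4/5) / [(k+1)] - rational in k, leading ratio (-1/5); with t_0 = 1/8, classification follows.


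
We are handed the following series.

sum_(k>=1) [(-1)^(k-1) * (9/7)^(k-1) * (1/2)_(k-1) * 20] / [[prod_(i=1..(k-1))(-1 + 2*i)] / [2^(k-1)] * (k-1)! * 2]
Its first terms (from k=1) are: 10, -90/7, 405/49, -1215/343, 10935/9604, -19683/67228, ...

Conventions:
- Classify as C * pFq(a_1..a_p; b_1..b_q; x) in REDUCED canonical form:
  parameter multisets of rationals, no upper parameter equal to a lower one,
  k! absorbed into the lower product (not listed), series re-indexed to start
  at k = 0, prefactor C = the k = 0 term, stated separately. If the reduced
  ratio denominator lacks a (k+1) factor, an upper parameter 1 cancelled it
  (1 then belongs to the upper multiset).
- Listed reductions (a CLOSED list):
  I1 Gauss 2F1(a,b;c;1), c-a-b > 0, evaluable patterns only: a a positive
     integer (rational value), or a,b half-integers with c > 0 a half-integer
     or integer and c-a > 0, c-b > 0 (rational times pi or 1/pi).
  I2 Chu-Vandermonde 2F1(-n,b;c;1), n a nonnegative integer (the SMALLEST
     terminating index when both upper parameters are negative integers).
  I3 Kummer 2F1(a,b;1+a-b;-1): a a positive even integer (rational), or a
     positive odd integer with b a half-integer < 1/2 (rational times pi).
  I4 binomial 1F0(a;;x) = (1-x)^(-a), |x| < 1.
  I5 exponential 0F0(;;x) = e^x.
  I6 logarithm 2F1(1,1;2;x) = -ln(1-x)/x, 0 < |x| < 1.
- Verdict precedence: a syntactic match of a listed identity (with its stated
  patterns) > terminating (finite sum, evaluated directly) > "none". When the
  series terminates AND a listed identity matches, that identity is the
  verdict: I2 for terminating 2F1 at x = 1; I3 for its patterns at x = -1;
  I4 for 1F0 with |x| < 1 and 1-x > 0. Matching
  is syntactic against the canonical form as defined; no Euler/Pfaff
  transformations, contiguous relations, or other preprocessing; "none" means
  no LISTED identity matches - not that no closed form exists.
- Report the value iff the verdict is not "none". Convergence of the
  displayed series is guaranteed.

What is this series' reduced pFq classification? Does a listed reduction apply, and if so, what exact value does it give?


With C = 10: the canonical form is 0F0(-; -; -9/7). Verdict: the exponential series (I5) applies (the 0F0 exponential series at x = -9/7). Exact value: 10 * e^(-9/7).

First insight: with t_0 = 10, the (-1)^k factor (C = 10) folds into the argument's sign.
Ratio: r(k) = (-9/7) * 1 / [(k+1)] ; factor over Q: parameters, x = (-9/7), and C = 10.
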